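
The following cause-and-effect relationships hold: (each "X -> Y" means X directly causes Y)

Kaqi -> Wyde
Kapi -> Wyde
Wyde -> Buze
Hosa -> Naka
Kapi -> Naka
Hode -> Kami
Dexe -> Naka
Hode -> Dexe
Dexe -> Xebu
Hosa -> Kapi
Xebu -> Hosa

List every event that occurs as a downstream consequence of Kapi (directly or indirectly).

Direct effects: Naka, Wyde.
2 steps out: Buze.
Not reachable from it: Hode, Dexe, Xebu, Hosa, Kami, Kaqi.

Buze, Naka, Wyde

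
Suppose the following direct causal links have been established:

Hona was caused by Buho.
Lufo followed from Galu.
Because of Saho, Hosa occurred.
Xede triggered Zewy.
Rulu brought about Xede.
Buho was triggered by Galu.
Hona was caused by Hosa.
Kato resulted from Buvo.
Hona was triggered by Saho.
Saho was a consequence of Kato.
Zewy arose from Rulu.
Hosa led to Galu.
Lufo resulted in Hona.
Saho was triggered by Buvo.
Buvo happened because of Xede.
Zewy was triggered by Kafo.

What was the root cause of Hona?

Rulu

Tracing upstream from Hona: Hona ← Saho ← Buvo ← Xede ← Rulu.
Rulu has no stated cause, so it is the root.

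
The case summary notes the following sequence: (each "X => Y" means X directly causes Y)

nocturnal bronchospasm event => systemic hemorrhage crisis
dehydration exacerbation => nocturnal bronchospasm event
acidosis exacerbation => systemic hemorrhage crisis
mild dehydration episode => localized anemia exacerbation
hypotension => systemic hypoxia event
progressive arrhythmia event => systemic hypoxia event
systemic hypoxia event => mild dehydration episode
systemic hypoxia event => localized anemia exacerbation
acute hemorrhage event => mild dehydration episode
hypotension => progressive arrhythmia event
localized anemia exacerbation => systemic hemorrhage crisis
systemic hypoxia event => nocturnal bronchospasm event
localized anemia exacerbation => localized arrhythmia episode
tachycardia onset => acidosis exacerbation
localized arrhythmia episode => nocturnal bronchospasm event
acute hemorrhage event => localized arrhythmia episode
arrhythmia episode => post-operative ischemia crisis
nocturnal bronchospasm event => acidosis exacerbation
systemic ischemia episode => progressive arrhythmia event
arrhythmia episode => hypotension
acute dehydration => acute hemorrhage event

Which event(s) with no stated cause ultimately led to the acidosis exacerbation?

the acute dehydration, the arrhythmia episode, the dehydration exacerbation, the systemic ischemia episode, the tachycardia onset

Tracing upstream from the acidosis exacerbation: the acidosis exacerbation ← the nocturnal bronchospasm event ← the systemic hypoxia event ← the hypotension ← the arrhythmia episode.
A separate upstream branch: the acidosis exacerbation ← the nocturnal bronchospasm event ← the systemic hypoxia event ← the progressive arrhythmia event ← the systemic ischemia episode.
A separate upstream branch: the acidosis exacerbation ← the nocturnal bronchospasm event ← the localized arrhythmia episode ← the acute hemorrhage event ← the acute dehydration.
A separate upstream branch: the acidosis exacerbation ← the tachycardia onset.
A separate upstream branch: the acidosis exacerbation ← the nocturnal bronchospasm event ← the dehydration exacerbation.
Each of those chain origins has no stated cause.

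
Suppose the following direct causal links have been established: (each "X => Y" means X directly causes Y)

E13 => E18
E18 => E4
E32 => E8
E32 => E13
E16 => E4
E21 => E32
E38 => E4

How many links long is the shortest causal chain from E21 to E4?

4

Shortest chain: E21 → E32 → E13 → E18 → E4.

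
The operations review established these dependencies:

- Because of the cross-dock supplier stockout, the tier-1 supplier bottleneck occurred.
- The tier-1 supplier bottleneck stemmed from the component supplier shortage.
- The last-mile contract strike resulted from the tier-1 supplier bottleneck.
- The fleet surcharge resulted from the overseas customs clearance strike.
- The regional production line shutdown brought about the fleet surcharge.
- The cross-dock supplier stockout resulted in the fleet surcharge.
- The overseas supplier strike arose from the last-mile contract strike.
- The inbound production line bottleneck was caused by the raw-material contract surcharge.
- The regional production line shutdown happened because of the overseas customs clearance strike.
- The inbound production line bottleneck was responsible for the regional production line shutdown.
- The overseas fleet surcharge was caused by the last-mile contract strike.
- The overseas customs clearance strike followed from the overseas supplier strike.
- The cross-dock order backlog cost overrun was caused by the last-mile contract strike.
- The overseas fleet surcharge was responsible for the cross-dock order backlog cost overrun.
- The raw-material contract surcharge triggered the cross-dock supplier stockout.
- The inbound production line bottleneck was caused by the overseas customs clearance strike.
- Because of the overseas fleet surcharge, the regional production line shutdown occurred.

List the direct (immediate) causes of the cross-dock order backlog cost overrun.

the last-mile contract strike, the overseas fleet surcharge

Upstream contributors include the raw-material contract surcharge, the cross-dock supplier stockout, the tier-1 supplier bottleneck, the component supplier shortage, but only the last-mile contract strike, the overseas fleet surcharge feed directly into the cross-dock order backlog cost overrun.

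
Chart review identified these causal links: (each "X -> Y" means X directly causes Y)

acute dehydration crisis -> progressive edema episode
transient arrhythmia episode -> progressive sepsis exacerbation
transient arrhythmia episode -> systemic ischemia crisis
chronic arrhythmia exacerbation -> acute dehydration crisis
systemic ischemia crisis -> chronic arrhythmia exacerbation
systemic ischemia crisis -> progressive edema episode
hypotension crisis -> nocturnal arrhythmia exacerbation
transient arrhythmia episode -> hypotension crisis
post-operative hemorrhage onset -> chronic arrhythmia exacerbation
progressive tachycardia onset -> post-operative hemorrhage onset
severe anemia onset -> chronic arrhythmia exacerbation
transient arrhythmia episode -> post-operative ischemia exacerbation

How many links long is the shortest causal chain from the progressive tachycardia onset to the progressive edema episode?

4

Shortest chain: the progressive tachycardia onset → the post-operative hemorrhage onset → the chronic arrhythmia exacerbation → the acute dehydration crisis → the progressive edema episode.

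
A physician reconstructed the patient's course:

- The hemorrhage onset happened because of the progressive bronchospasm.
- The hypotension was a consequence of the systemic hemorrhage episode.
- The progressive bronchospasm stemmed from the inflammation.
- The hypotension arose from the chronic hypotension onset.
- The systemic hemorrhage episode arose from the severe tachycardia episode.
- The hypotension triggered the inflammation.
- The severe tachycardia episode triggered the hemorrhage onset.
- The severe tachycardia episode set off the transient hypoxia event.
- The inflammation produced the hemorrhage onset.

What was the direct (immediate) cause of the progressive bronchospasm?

the inflammation

Upstream contributors include the severe tachycardia episode, the systemic hemorrhage episode, the chronic hypotension onset, the hypotension, but only the inflammation feeds directly into the progressive bronchospasm.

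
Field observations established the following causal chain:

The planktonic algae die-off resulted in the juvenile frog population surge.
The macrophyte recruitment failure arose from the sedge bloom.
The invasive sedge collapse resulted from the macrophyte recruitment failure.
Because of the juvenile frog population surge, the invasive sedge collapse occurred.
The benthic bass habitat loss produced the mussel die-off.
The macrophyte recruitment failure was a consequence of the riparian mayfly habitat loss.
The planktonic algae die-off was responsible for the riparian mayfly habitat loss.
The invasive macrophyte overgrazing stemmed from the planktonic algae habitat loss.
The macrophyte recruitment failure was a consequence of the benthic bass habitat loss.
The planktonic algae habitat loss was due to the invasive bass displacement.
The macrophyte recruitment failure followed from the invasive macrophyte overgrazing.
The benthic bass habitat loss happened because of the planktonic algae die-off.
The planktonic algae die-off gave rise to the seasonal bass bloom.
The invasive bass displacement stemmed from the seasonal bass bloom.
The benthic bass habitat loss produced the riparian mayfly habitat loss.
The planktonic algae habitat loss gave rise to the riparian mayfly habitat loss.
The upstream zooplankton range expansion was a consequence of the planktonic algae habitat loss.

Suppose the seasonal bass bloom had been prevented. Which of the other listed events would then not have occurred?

the invasive bass displacement, the invasive macrophyte overgrazing, the planktonic algae habitat loss, the upstream zooplankton range expansion

Downstream of the seasonal bass bloom: the invasive bass displacement, the planktonic algae habitat loss, the riparian mayfly habitat loss, the upstream zooplankton range expansion, the invasive macrophyte overgrazing, the macrophyte recruitment failure, the invasive sedge collapse.
Of those, still caused via another path: the riparian mayfly habitat loss, the macrophyte recruitment failure, the invasive sedge collapse.
The remainder have no surviving cause.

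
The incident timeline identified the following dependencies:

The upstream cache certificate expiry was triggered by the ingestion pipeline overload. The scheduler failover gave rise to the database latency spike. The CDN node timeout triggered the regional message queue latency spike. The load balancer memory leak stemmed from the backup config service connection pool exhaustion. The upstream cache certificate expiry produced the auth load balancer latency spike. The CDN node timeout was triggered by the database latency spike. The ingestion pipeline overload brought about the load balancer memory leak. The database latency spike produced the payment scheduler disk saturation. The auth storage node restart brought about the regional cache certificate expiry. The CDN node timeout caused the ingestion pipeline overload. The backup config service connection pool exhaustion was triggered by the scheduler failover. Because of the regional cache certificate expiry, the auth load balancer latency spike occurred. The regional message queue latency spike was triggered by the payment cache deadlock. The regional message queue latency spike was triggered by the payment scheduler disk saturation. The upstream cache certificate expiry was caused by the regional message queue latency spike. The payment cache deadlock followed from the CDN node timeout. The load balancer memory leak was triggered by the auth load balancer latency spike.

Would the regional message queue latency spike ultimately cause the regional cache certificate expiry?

No

The regional message queue latency spike leads to the upstream cache certificate expiry, the auth load balancer latency spike, the load balancer memory leak; the regional cache certificate expiry is not among them.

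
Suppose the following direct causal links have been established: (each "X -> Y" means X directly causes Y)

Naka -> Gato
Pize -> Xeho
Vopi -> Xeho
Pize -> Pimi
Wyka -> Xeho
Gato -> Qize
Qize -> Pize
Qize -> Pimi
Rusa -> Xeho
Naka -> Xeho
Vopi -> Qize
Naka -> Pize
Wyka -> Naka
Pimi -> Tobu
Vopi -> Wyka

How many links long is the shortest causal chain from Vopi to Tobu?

Shortest chain: Vopi → Qize → Pimi → Tobu.

3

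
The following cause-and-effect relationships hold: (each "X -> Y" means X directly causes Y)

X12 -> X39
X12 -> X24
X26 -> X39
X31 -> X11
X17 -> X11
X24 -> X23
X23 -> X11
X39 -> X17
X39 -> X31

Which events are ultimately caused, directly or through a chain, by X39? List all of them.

X11, X17, X31

Direct effects: X17, X31.
2 steps out: X11.
Not reachable from it: X12, X24, X23, X26.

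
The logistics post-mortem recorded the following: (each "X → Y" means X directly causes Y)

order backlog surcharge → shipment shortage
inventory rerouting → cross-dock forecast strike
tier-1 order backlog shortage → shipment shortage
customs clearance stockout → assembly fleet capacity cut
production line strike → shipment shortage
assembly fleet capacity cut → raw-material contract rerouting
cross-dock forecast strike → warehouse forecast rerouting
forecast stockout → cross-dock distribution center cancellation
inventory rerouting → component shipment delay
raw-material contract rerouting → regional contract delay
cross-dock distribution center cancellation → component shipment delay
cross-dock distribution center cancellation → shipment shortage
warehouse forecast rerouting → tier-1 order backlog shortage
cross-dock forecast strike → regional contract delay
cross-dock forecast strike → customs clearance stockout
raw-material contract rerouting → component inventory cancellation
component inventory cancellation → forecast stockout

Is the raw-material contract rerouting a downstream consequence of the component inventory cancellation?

No

The component inventory cancellation leads to the forecast stockout, the cross-dock distribution center cancellation, the component shipment delay, the shipment shortage; the raw-material contract rerouting is not among them.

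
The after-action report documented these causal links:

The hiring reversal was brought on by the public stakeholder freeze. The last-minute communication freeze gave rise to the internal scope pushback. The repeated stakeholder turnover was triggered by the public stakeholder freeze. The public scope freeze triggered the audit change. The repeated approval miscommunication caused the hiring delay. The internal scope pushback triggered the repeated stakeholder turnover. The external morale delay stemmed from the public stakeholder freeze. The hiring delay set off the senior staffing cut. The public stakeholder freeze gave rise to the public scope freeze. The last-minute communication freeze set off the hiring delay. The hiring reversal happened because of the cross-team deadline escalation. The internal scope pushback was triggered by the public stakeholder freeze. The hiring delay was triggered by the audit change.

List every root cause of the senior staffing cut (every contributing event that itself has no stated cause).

the last-minute communication freeze, the public stakeholder freeze, the repeated approval miscommunication

Tracing upstream from the senior staffing cut: the senior staffing cut ← the hiring delay ← the audit change ← the public scope freeze ← the public stakeholder freeze.
A separate upstream branch: the senior staffing cut ← the hiring delay ← the repeated approval miscommunication.
A separate upstream branch: the senior staffing cut ← the hiring delay ← the last-minute communication freeze.
Each of those chain origins has no stated cause.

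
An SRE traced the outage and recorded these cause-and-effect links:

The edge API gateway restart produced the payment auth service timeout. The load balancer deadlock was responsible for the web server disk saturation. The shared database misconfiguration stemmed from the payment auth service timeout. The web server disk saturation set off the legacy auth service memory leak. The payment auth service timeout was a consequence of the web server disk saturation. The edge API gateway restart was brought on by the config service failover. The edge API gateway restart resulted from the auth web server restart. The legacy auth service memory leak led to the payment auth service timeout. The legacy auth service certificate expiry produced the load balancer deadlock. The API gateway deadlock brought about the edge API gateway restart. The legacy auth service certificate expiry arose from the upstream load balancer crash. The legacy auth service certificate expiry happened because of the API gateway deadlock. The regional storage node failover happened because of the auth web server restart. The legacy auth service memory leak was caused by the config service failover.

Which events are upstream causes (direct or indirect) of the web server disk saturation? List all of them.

the API gateway deadlock, the legacy auth service certificate expiry, the load balancer deadlock, the upstream load balancer crash

Immediate cause of the web server disk saturation: the load balancer deadlock.
Further upstream: the upstream load balancer crash, the API gateway deadlock, the legacy auth service certificate expiry.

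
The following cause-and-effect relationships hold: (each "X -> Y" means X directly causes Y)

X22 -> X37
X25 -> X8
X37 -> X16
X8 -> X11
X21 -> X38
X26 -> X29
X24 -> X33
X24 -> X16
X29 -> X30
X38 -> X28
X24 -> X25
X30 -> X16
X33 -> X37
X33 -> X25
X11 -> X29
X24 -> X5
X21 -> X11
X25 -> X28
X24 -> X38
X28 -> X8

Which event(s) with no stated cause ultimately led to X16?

Tracing upstream from X16: X16 ← X24.
A separate upstream branch: X16 ← X30 ← X29 ← X11 ← X21.
A separate upstream branch: X16 ← X30 ← X29 ← X26.
A separate upstream branch: X16 ← X37 ← X22.
Each of those chain origins has no stated cause.

X21, X22, X24, X26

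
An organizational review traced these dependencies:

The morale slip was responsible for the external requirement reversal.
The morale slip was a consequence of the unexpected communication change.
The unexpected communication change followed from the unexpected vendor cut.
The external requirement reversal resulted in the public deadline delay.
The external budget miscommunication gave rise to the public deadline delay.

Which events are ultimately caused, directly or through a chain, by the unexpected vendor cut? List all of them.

Direct effects: the unexpected communication change.
2 steps out: the morale slip.
3 steps out: the external requirement reversal.
4 steps out: the public deadline delay.
Not reachable from it: the external budget miscommunication.

the external requirement reversal, the morale slip, the public deadline delay, the unexpected communication change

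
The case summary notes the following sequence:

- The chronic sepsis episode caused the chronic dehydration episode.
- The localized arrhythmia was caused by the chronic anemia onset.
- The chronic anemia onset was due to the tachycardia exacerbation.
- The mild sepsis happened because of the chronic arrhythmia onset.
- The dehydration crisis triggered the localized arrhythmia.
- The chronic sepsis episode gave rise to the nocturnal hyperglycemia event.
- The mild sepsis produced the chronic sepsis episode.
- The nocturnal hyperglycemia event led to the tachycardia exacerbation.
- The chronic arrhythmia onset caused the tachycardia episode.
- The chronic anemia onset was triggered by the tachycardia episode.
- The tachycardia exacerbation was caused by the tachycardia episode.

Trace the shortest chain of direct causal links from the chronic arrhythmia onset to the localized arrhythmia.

the chronic arrhythmia onset → the tachycardia episode → the chronic anemia onset → the localized arrhythmia

the chronic arrhythmia onset → the tachycardia episode
the tachycardia episode → the chronic anemia onset
the chronic anemia onset → the localized arrhythmia
Length: 3 steps.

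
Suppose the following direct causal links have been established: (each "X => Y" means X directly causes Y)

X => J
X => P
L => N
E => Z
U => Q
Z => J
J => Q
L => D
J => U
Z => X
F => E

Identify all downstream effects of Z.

Direct effects: X, J.
2 steps out: U, P, Q.
Not reachable from it: F, L, E, D, N.

J, P, Q, U, X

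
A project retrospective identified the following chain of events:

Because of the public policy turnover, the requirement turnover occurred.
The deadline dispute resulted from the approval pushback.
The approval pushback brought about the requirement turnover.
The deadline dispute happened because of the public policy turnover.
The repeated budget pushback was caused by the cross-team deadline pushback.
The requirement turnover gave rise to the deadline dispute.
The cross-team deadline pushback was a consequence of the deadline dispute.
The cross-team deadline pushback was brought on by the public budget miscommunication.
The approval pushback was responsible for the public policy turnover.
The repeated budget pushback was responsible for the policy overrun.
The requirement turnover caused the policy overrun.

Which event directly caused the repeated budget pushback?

the cross-team deadline pushback

Upstream contributors include the approval pushback, the public policy turnover, the requirement turnover, the deadline dispute, the public budget miscommunication, but only the cross-team deadline pushback feeds directly into the repeated budget pushback.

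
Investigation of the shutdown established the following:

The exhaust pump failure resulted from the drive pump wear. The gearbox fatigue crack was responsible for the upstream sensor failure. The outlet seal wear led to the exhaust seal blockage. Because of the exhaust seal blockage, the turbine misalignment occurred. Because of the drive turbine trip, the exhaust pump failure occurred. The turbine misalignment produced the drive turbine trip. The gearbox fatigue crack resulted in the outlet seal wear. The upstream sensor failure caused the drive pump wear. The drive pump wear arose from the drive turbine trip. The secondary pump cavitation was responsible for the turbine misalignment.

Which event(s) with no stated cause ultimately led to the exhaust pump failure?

Tracing upstream from the exhaust pump failure: the exhaust pump failure ← the drive pump wear ← the upstream sensor failure ← the gearbox fatigue crack.
A separate upstream branch: the exhaust pump failure ← the drive turbine trip ← the turbine misalignment ← the secondary pump cavitation.
Each of those chain origins has no stated cause.

the gearbox fatigue crack, the secondary pump cavitation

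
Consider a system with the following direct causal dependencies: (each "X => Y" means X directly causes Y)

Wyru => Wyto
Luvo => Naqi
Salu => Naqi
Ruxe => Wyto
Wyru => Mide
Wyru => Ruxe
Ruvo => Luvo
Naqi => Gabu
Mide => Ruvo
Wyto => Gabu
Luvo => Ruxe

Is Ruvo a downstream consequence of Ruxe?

No

Ruxe leads to Wyto, Gabu; Ruvo is not among them.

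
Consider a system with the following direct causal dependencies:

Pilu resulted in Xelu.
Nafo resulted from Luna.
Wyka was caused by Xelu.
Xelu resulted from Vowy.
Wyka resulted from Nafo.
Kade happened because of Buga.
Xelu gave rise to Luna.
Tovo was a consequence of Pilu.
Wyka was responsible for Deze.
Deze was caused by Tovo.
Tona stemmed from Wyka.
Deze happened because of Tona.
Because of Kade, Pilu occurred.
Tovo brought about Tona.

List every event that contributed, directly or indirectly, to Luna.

Buga, Kade, Pilu, Vowy, Xelu

Immediate cause of Luna: Xelu.
Further upstream: Buga, Kade, Pilu, Vowy.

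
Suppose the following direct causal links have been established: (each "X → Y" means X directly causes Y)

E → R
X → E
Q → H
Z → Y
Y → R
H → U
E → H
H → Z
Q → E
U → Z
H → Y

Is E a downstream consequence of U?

No

U leads to Z, Y, R; E is not among them.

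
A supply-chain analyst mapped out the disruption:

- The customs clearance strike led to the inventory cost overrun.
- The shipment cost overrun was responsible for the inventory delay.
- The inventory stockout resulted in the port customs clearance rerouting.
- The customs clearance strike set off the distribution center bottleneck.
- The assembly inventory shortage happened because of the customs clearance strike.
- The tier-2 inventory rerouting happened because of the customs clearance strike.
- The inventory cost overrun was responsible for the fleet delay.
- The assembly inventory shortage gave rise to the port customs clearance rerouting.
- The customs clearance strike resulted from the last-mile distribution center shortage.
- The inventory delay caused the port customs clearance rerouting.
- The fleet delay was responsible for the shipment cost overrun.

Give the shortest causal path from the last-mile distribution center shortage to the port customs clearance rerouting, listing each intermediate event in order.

the last-mile distribution center shortage → the customs clearance strike
the customs clearance strike → the assembly inventory shortage
the assembly inventory shortage → the port customs clearance rerouting
Length: 3 steps.

the last-mile distribution center shortage → the customs clearance strike → the assembly inventory shortage → the port customs clearance rerouting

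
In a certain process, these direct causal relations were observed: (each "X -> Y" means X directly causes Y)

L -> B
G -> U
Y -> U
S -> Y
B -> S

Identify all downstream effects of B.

S, U, Y

Direct effects: S.
2 steps out: Y.
3 steps out: U.
Not reachable from it: L, G.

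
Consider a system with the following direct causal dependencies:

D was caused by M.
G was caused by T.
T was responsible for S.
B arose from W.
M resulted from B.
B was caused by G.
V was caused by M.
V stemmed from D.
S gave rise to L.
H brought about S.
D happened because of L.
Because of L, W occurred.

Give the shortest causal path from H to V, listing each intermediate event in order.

H → S
S → L
L → D
D → V
Length: 4 steps.

H → S → L → D → V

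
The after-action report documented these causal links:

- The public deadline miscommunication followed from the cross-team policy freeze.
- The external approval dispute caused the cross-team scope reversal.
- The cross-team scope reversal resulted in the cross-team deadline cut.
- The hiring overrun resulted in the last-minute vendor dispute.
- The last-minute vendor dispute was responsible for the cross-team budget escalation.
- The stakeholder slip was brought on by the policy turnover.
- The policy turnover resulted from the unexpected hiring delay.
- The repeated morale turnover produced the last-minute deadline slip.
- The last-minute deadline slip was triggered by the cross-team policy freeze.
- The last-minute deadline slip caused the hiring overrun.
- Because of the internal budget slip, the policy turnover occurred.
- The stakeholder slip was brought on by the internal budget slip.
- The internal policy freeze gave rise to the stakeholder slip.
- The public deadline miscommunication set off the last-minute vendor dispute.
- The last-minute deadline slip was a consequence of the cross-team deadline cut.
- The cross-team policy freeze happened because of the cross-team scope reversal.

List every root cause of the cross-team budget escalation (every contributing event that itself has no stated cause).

Tracing upstream from the cross-team budget escalation: the cross-team budget escalation ← the last-minute vendor dispute ← the public deadline miscommunication ← the cross-team policy freeze ← the cross-team scope reversal ← the external approval dispute.
A separate upstream branch: the cross-team budget escalation ← the last-minute vendor dispute ← the hiring overrun ← the last-minute deadline slip ← the repeated morale turnover.
Each of those chain origins has no stated cause.

the external approval dispute, the repeated morale turnover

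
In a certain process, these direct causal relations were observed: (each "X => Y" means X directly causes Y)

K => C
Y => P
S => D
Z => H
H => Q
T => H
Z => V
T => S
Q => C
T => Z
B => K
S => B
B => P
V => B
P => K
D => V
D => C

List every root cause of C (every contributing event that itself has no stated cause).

T, Y

Tracing upstream from C: C ← D ← S ← T.
A separate upstream branch: C ← K ← P ← Y.
Each of those chain origins has no stated cause.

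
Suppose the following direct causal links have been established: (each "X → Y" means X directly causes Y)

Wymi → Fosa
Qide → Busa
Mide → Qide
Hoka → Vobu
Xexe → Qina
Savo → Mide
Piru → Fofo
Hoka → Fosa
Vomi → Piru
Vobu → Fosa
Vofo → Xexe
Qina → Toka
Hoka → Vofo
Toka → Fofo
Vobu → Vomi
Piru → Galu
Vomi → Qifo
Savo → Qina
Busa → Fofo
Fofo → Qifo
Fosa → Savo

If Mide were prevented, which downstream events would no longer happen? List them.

Busa, Qide

Downstream of Mide: Qide, Busa, Fofo, Qifo.
Of those, still caused via another path: Fofo, Qifo.
The remainder have no surviving cause.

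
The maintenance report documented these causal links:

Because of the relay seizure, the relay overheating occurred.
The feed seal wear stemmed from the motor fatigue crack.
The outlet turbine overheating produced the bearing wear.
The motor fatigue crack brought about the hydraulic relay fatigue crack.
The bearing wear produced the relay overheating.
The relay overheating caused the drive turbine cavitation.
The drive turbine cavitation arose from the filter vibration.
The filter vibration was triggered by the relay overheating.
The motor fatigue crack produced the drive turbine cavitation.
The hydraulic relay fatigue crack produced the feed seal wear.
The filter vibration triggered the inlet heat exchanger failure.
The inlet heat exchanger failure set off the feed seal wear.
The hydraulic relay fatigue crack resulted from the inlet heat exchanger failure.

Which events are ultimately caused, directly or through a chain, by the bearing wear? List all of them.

Direct effects: the relay overheating.
2 steps out: the filter vibration, the drive turbine cavitation.
3 steps out: the inlet heat exchanger failure.
4 steps out: the hydraulic relay fatigue crack, the feed seal wear.
Not reachable from it: the outlet turbine overheating, the relay seizure, the motor fatigue crack.

the drive turbine cavitation, the feed seal wear, the filter vibration, the hydraulic relay fatigue crack, the inlet heat exchanger failure, the relay overheating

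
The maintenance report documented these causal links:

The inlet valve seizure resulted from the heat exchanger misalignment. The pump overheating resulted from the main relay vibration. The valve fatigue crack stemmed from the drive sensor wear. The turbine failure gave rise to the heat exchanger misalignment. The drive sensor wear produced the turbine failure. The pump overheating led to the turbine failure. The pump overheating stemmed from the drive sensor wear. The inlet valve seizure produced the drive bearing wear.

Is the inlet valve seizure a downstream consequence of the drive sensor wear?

Yes

There is a causal chain: the drive sensor wear → the turbine failure → the heat exchanger misalignment → the inlet valve seizure.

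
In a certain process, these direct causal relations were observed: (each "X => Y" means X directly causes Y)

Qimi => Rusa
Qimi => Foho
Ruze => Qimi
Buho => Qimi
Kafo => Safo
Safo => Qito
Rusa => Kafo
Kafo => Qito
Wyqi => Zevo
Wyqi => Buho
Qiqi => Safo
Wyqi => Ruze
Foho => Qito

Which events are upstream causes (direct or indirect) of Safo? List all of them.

Buho, Kafo, Qimi, Qiqi, Rusa, Ruze, Wyqi

Immediate causes of Safo: Kafo, Qiqi.
Further upstream: Wyqi, Buho, Ruze, Qimi, Rusa.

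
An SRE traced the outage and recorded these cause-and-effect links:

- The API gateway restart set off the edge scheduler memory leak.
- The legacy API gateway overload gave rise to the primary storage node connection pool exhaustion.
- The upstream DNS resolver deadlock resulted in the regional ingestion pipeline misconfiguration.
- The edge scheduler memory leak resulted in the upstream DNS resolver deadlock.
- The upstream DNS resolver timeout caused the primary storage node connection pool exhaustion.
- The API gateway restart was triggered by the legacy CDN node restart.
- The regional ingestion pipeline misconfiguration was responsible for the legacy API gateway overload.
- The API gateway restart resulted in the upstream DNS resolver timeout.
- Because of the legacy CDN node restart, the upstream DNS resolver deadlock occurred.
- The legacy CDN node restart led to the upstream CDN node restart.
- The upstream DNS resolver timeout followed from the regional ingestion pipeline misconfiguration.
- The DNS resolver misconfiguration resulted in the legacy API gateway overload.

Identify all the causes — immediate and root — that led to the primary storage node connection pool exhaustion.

Immediate causes of the primary storage node connection pool exhaustion: the upstream DNS resolver timeout, the legacy API gateway overload.
Further upstream: the legacy CDN node restart, the API gateway restart, the edge scheduler memory leak, the upstream DNS resolver deadlock, the regional ingestion pipeline misconfiguration, the DNS resolver misconfiguration.

the API gateway restart, the DNS resolver misconfiguration, the edge scheduler memory leak, the legacy API gateway overload, the legacy CDN node restart, the regional ingestion pipeline misconfiguration, the upstream DNS resolver deadlock, the upstream DNS resolver timeout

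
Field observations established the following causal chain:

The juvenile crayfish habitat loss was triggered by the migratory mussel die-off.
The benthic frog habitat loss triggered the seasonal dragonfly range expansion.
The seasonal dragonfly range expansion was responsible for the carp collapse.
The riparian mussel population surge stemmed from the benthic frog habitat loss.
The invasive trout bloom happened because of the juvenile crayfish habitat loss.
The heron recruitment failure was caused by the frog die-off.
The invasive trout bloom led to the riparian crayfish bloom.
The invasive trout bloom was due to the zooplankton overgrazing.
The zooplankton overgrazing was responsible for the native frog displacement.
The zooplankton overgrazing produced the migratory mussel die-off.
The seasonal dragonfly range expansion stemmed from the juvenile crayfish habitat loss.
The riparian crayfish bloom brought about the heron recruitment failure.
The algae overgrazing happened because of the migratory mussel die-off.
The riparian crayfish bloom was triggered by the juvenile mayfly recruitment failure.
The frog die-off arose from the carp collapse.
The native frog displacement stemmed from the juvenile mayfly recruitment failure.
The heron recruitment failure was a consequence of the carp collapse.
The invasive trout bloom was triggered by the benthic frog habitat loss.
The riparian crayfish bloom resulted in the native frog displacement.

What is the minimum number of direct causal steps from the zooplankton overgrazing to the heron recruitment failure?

3

Shortest chain: the zooplankton overgrazing → the invasive trout bloom → the riparian crayfish bloom → the heron recruitment failure.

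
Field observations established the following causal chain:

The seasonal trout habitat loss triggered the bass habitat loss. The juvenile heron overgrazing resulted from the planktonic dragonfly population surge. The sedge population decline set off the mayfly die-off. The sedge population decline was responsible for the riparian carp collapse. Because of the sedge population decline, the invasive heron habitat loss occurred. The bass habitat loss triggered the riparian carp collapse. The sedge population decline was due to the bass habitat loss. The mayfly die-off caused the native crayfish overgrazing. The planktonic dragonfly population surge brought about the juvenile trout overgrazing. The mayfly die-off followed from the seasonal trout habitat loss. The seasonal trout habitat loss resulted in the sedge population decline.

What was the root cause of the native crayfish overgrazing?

Tracing upstream from the native crayfish overgrazing: the native crayfish overgrazing ← the mayfly die-off ← the seasonal trout habitat loss.
The seasonal trout habitat loss has no stated cause, so it is the root.

the seasonal trout habitat loss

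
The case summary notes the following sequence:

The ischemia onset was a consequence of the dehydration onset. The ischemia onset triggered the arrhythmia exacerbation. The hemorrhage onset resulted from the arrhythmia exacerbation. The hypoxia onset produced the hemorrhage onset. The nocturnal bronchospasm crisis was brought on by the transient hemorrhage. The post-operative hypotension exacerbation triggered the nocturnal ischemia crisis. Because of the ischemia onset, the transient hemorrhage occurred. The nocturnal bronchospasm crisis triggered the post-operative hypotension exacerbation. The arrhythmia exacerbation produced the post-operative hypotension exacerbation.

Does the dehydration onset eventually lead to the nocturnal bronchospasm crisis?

There is a causal chain: the dehydration onset → the ischemia onset → the transient hemorrhage → the nocturnal bronchospasm crisis.

Yes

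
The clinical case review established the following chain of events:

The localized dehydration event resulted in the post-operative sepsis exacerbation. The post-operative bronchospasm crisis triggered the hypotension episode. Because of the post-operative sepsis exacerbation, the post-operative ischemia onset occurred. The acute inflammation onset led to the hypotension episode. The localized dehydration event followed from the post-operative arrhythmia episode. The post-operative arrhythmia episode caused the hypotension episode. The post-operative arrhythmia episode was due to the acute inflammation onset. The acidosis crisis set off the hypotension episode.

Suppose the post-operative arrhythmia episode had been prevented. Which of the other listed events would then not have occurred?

Downstream of the post-operative arrhythmia episode: the localized dehydration event, the post-operative sepsis exacerbation, the post-operative ischemia onset, the hypotension episode.
Of those, still caused via another path: the hypotension episode.
The remainder have no surviving cause.

the localized dehydration event, the post-operative ischemia onset, the post-operative sepsis exacerbation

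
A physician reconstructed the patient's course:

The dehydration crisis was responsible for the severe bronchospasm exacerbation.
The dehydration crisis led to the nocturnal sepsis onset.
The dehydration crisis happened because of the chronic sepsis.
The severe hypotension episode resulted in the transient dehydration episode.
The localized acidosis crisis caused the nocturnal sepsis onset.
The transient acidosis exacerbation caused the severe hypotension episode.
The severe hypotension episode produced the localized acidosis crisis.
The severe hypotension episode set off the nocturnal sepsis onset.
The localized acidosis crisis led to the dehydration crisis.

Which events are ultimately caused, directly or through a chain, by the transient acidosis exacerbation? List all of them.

Direct effects: the severe hypotension episode.
2 steps out: the localized acidosis crisis, the transient dehydration episode, the nocturnal sepsis onset.
3 steps out: the dehydration crisis.
4 steps out: the severe bronchospasm exacerbation.
Not reachable from it: the chronic sepsis.

the dehydration crisis, the localized acidosis crisis, the nocturnal sepsis onset, the severe bronchospasm exacerbation, the severe hypotension episode, the transient dehydration episode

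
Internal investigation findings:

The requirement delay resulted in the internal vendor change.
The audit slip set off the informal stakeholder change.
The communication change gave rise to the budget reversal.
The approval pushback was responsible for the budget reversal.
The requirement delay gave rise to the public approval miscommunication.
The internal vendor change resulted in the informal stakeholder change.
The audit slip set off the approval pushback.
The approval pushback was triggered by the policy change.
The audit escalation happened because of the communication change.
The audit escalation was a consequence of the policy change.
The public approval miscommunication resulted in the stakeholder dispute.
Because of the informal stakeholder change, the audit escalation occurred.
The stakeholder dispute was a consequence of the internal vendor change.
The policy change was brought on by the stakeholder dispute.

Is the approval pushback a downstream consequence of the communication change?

No

The communication change leads to the budget reversal, the audit escalation; the approval pushback is not among them.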